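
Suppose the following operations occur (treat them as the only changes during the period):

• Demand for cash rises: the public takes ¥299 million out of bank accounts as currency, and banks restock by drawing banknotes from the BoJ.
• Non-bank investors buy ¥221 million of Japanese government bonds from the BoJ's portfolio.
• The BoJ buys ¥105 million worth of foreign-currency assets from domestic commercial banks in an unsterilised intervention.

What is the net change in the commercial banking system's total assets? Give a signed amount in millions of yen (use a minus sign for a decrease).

-¥520 million

BoJ balance sheet:
  Assets:      Securities −¥221M, Foreign assets +¥105M
  Liabilities: Bank reserves −¥415M, Currency in circulation +¥299M
Commercial banking system:
  Assets:      Reserves at CB −¥415M, Foreign assets −¥105M
  Liabilities: Checkable deposits −¥520M
Change in total bank assets = -¥520 million.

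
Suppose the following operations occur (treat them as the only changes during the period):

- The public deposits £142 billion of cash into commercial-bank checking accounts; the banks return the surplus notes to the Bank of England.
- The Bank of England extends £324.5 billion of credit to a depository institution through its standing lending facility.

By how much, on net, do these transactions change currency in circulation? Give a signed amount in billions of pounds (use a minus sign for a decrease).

-£142 billion

Currency deposit £142 billion: notes return to the central bank → −£142B.
Discount-window loan £324.5 billion: no currency enters or leaves circulation → 0.
Net: −142 + 0 = -£142 billion.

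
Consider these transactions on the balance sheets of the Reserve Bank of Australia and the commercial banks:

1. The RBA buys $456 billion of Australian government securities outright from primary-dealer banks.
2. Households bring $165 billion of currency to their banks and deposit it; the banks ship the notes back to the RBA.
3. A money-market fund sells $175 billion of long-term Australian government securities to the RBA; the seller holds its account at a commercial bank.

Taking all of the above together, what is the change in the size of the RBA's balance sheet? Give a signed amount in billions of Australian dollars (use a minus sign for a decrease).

OMO purchase (from banks) $456 billion: an RBA asset is acquired → +$456B.
Currency deposit $165 billion: only the composition of liabilities changes → 0.
Asset purchase (from non-banks) $175 billion: an RBA asset is acquired → +$175B.
Net: 456 + 0 + 175 = +$631 billion.

+$631 billion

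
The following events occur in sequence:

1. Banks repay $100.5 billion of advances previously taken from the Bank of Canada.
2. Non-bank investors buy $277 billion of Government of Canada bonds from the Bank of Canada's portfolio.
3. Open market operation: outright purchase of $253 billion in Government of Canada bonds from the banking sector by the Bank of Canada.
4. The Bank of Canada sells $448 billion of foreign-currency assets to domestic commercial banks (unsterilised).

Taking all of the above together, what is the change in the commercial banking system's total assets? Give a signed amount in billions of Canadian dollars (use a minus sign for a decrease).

Bank of Canada balance sheet:
  Assets:      Securities −$24B, Loans to banks −$100.5B, Foreign assets −$448B
  Liabilities: Bank reserves −$572.5B
Commercial banking system:
  Assets:      Reserves at CB −$572.5B, Securities −$253B, Foreign assets +$448B
  Liabilities: Checkable deposits −$277B, Borrowings from CB −$100.5B
Change in total bank assets = -$377.5 billion.

-$377.5 billion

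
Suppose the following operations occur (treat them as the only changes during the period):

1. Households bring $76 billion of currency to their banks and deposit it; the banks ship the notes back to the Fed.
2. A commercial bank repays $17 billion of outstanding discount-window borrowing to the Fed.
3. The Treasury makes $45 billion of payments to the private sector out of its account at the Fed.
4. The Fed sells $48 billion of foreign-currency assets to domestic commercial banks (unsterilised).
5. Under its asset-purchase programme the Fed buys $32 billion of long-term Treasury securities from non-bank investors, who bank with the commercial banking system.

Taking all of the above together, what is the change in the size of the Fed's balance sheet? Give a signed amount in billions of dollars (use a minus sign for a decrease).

Currency deposit $76 billion: only the composition of liabilities changes → 0.
Discount-window repayment $17 billion: a Fed asset is shed → −$17B.
Government spending $45 billion: only the composition of liabilities changes → 0.
FX sale $48 billion: a Fed asset is shed → −$48B.
Asset purchase (from non-banks) $32 billion: a Fed asset is acquired → +$32B.
Net: 0 − 17 + 0 − 48 + 32 = -$33 billion.

-$33 billion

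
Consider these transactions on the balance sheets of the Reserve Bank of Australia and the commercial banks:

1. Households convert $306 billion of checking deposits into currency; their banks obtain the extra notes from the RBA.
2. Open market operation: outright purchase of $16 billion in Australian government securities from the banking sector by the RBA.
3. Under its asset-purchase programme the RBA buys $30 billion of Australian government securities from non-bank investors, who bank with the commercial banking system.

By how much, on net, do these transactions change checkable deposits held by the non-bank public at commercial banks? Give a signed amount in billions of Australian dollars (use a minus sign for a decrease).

-$276 billion

Currency withdrawal $306 billion: non-bank counterparties' bank balances fall → −$306B.
OMO purchase (from banks) $16 billion: the counterparty is a bank, so public deposits are unchanged → 0.
Asset purchase (from non-banks) $30 billion: non-bank counterparties' bank balances rise → +$30B.
Net: −306 + 0 + 30 = -$276 billion.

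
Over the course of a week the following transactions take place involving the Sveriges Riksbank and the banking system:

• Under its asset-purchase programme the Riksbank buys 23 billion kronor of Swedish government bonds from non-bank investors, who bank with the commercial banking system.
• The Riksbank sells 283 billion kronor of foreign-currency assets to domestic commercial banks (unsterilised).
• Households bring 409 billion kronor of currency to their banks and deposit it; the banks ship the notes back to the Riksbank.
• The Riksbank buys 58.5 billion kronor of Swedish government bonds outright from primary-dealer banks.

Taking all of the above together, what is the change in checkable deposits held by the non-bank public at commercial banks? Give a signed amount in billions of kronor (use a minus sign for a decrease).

+432 billion

Riksbank balance sheet:
  Assets:      Securities +81.5B, Foreign assets −283B
  Liabilities: Bank reserves +207.5B, Currency in circulation −409B
Commercial banking system:
  Assets:      Reserves at CB +207.5B, Securities −58.5B, Foreign assets +283B
  Liabilities: Checkable deposits +432B
So the change in checkable deposits held by the non-bank public at commercial banks is +432 billion.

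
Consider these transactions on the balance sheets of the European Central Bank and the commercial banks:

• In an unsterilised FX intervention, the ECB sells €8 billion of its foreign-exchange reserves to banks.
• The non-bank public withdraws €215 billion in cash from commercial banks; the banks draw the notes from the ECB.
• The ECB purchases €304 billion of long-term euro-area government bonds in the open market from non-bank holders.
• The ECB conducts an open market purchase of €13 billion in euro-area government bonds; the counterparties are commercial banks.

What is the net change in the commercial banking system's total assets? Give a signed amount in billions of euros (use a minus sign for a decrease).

+€89 billion

FX sale €8 billion: just an asset swap on bank balance sheets → 0.
Currency withdrawal €215 billion: bank balance sheets shrink → −€215B.
Asset purchase (from non-banks) €304 billion: bank balance sheets expand → +€304B.
OMO purchase (from banks) €13 billion: just an asset swap on bank balance sheets → 0.
Net: 0 − 215 + 304 + 0 = +€89 billion.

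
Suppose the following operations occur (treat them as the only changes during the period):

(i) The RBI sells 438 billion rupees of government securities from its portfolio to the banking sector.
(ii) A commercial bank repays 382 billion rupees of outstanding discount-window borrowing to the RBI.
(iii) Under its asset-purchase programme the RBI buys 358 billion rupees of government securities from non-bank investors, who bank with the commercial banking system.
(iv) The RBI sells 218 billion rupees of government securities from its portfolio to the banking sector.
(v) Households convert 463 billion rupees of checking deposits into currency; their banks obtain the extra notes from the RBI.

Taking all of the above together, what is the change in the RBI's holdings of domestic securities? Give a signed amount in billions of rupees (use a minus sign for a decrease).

OMO sale (to banks) 438 billion rupees: securities removed from the RBI's portfolio → −438B.
Discount-window repayment 382 billion rupees: the RBI's securities portfolio is untouched → 0.
Asset purchase (from non-banks) 358 billion rupees: securities added to the RBI's portfolio → +358B.
OMO sale (to banks) 218 billion rupees: securities removed from the RBI's portfolio → −218B.
Currency withdrawal 463 billion rupees: the RBI's securities portfolio is untouched → 0.
Net: −438 + 0 + 358 − 218 + 0 = -298 billion.

-298 billion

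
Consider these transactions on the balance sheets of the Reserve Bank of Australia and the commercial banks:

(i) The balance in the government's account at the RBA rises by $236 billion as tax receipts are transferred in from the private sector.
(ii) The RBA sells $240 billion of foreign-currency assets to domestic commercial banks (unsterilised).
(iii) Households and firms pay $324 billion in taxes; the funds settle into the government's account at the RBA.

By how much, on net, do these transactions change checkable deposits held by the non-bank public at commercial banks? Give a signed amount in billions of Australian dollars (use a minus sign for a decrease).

-$560 billion

Government account inflow $236 billion: non-bank counterparties' bank balances fall → −$236B.
FX sale $240 billion: the counterparty is a bank, so public deposits are unchanged → 0.
Government account inflow $324 billion: non-bank counterparties' bank balances fall → −$324B.
Net: −236 + 0 − 324 = -$560 billion.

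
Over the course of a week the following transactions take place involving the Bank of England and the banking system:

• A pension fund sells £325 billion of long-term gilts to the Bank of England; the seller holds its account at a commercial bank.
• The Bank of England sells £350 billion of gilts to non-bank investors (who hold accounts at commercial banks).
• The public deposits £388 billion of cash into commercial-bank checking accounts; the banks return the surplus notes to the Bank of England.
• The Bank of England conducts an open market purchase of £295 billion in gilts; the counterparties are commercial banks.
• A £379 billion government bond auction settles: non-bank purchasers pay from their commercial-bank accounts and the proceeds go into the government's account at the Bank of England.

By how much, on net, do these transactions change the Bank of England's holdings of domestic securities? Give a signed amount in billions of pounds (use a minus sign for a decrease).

Bank of England balance sheet:
  Assets:      Securities +£270B
  Liabilities: Bank reserves +£279B, Currency in circulation −£388B, Government deposits +£379B
So the change in the Bank of England's holdings of domestic securities is +£270 billion.

+£270 billion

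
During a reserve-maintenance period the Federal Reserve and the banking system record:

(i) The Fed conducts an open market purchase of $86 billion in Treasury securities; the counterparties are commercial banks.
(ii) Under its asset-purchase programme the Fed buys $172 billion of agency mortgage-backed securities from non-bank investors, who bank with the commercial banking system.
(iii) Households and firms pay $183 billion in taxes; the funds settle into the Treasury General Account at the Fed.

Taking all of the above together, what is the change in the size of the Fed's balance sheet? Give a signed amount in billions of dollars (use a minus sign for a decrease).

+$258 billion

OMO purchase (from banks) $86 billion: a Fed asset is acquired → +$86B.
Asset purchase (from non-banks) $172 billion: a Fed asset is acquired → +$172B.
Government account inflow $183 billion: only the composition of liabilities changes → 0.
Net: 86 + 172 + 0 = +$258 billion.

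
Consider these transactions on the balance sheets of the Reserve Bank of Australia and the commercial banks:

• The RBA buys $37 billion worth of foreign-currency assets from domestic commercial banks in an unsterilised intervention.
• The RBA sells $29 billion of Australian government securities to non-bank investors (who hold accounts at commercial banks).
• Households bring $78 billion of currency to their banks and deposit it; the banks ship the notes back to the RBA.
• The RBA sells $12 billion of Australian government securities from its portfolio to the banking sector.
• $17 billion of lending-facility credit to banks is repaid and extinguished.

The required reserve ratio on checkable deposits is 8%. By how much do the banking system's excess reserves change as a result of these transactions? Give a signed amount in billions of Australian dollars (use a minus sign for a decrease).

+$53.08 billion

FX purchase $37 billion: reserves +$37B, deposits 0.
Asset sale (to non-banks) $29 billion: reserves −$29B, deposits −$29B.
Currency deposit $78 billion: reserves +$78B, deposits +$78B.
OMO sale (to banks) $12 billion: reserves −$12B, deposits 0.
Discount-window repayment $17 billion: reserves −$17B, deposits 0.
Totals: Δreserves = +$57B, Δdeposits = +$49B.
Δrequired reserves = 8% × +$49B = +$3.92B.
Δexcess reserves = Δreserves − Δrequired = +$57B − (+$3.92B) = +$53.08 billion.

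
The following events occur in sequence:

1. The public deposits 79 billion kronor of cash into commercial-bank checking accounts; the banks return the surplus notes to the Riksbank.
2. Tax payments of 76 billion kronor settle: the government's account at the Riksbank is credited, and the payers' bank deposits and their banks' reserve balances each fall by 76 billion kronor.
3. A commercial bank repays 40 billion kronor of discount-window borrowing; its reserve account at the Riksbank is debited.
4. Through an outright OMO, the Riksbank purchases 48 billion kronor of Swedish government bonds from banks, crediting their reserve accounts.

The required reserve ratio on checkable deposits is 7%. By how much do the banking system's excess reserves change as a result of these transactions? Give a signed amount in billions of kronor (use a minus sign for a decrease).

Currency deposit 79 billion kronor: reserves +79B, deposits +79B.
Government account inflow 76 billion kronor: reserves −76B, deposits −76B.
Discount-window repayment 40 billion kronor: reserves −40B, deposits 0.
OMO purchase (from banks) 48 billion kronor: reserves +48B, deposits 0.
Totals: Δreserves = +11B, Δdeposits = +3B.
Δrequired reserves = 7% × +3B = +0.21B.
Δexcess reserves = Δreserves − Δrequired = +11B − (+0.21B) = +10.79 billion.

+10.79 billion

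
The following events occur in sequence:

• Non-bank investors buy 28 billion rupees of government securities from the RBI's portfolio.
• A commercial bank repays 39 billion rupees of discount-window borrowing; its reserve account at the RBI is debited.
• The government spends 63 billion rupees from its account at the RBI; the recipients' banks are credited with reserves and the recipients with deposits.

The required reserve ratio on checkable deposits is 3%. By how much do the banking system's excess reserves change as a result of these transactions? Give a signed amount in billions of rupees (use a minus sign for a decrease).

Asset sale (to non-banks) 28 billion rupees: reserves −28B, deposits −28B.
Discount-window repayment 39 billion rupees: reserves −39B, deposits 0.
Government spending 63 billion rupees: reserves +63B, deposits +63B.
Totals: Δreserves = −4B, Δdeposits = +35B.
Δrequired reserves = 3% × +35B = +1.05B.
Δexcess reserves = Δreserves − Δrequired = −4B − (+1.05B) = -5.05 billion.

-5.05 billion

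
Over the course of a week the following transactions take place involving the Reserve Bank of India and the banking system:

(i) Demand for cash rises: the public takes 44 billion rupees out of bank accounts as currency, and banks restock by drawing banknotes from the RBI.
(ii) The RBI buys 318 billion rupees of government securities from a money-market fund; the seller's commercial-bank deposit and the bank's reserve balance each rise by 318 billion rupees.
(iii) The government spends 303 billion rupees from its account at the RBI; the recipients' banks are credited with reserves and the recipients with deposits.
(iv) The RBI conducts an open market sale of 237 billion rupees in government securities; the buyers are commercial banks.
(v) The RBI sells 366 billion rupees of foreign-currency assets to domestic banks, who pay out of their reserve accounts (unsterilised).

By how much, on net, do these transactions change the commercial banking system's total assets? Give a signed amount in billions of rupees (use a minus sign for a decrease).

Currency withdrawal 44 billion rupees: bank balance sheets shrink → −44B.
Asset purchase (from non-banks) 318 billion rupees: bank balance sheets expand → +318B.
Government spending 303 billion rupees: bank balance sheets expand → +303B.
OMO sale (to banks) 237 billion rupees: just an asset swap on bank balance sheets → 0.
FX sale 366 billion rupees: just an asset swap on bank balance sheets → 0.
Net: −44 + 318 + 303 + 0 + 0 = +577 billion.

+577 billion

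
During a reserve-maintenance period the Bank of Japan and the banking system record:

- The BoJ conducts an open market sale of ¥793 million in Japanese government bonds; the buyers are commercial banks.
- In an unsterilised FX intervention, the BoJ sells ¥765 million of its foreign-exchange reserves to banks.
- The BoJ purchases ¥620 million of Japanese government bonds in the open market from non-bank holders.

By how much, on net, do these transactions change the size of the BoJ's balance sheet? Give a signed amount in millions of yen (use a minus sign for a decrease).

OMO sale (to banks) ¥793 million: a BoJ asset is shed → −¥793M.
FX sale ¥765 million: a BoJ asset is shed → −¥765M.
Asset purchase (from non-banks) ¥620 million: a BoJ asset is acquired → +¥620M.
Net: −793 − 765 + 620 = -¥938 million.

-¥938 million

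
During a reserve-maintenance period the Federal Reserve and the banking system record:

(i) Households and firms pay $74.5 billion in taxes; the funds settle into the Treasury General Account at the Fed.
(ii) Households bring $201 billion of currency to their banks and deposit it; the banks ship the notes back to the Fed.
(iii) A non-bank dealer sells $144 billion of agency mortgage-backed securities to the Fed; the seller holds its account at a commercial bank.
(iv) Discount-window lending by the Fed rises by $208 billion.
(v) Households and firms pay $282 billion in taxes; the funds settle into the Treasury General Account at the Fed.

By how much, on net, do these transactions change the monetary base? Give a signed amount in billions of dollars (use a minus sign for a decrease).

Government account inflow $74.5 billion: reserves shift to a non-base liability → −$74.5B.
Currency deposit $201 billion: just a shift between currency and reserves — both are base money → 0.
Asset purchase (from non-banks) $144 billion: Fed balance sheet expands → +$144B.
Discount-window loan $208 billion: Fed balance sheet expands → +$208B.
Government account inflow $282 billion: reserves shift to a non-base liability → −$282B.
Net: −74.5 + 0 + 144 + 208 − 282 = -$4.5 billion.

-$4.5 billion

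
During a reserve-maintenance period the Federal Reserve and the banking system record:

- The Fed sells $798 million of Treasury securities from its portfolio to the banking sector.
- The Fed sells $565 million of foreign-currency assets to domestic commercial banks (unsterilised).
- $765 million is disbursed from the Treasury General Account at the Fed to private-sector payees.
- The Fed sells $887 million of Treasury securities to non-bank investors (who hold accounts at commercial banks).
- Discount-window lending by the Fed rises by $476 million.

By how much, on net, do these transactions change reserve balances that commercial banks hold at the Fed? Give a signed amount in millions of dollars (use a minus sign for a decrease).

-$1009 million

OMO sale (to banks) $798 million: the buying banks pay out of their reserve balances → −$798M.
FX sale $565 million: the buying banks pay out of their reserve balances → −$565M.
Government spending $765 million: government payments flow into bank reserve accounts → +$765M.
Asset sale (to non-banks) $887 million: the non-bank buyers' banks settle from reserves → −$887M.
Discount-window loan $476 million: the loan is credited to the bank's reserve account → +$476M.
Net: −798 − 565 + 765 − 887 + 476 = -$1009 million.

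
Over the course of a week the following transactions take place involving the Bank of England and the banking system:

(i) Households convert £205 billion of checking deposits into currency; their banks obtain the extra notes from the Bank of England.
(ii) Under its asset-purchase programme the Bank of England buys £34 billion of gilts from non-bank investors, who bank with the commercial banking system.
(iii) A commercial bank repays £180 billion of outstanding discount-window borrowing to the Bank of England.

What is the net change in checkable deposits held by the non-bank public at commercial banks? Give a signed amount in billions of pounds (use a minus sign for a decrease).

Bank of England balance sheet:
  Assets:      Securities +£34B, Loans to banks −£180B
  Liabilities: Bank reserves −£351B, Currency in circulation +£205B
Commercial banking system:
  Assets:      Reserves at CB −£351B
  Liabilities: Checkable deposits −£171B, Borrowings from CB −£180B
So the change in checkable deposits held by the non-bank public at commercial banks is -£171 billion.

-£171 billion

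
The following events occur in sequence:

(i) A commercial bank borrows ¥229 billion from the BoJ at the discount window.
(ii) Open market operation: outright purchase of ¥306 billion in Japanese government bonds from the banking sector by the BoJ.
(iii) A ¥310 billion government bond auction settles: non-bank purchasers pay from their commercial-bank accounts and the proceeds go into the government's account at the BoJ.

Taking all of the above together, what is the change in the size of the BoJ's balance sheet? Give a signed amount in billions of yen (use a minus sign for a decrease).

+¥535 billion

Discount-window loan ¥229 billion: a BoJ asset is acquired → +¥229B.
OMO purchase (from banks) ¥306 billion: a BoJ asset is acquired → +¥306B.
Government account inflow ¥310 billion: only the composition of liabilities changes → 0.
Net: 229 + 306 + 0 = +¥535 billion.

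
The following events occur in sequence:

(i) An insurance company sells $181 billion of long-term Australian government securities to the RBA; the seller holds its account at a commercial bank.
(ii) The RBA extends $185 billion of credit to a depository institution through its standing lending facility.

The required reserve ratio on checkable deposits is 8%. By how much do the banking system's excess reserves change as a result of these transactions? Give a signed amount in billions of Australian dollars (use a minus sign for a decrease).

Asset purchase (from non-banks) $181 billion: reserves +$181B, deposits +$181B.
Discount-window loan $185 billion: reserves +$185B, deposits 0.
Totals: Δreserves = +$366B, Δdeposits = +$181B.
Δrequired reserves = 8% × +$181B = +$14.48B.
Δexcess reserves = Δreserves − Δrequired = +$366B − (+$14.48B) = +$351.52 billion.

+$351.52 billion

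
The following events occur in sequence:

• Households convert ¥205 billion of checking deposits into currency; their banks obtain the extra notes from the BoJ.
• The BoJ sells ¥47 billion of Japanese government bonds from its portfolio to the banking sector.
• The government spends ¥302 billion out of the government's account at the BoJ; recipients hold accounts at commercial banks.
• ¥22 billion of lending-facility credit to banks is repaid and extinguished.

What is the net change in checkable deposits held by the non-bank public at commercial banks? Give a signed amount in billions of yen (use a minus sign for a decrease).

Currency withdrawal ¥205 billion: non-bank counterparties' bank balances fall → −¥205B.
OMO sale (to banks) ¥47 billion: the counterparty is a bank, so public deposits are unchanged → 0.
Government spending ¥302 billion: non-bank counterparties' bank balances rise → +¥302B.
Discount-window repayment ¥22 billion: the counterparty is a bank, so public deposits are unchanged → 0.
Net: −205 + 0 + 302 + 0 = +¥97 billion.

+¥97 billion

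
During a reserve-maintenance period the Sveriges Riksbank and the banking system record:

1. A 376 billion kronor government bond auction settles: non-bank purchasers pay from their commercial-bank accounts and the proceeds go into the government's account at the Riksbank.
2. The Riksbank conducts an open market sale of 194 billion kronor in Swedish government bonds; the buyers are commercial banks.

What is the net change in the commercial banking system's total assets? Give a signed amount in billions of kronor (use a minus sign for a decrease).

Government account inflow 376 billion kronor: bank balance sheets shrink → −376B.
OMO sale (to banks) 194 billion kronor: just an asset swap on bank balance sheets → 0.
Net: −376 + 0 = -376 billion.

-376 billion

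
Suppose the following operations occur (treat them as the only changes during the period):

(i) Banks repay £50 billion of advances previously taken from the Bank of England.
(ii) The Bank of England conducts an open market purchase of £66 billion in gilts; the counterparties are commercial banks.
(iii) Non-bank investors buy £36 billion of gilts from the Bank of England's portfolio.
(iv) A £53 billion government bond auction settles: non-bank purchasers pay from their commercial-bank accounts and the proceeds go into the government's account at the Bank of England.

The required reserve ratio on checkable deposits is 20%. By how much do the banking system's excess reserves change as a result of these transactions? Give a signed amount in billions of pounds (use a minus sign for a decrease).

Discount-window repayment £50 billion: reserves −£50B, deposits 0.
OMO purchase (from banks) £66 billion: reserves +£66B, deposits 0.
Asset sale (to non-banks) £36 billion: reserves −£36B, deposits −£36B.
Government account inflow £53 billion: reserves −£53B, deposits −£53B.
Totals: Δreserves = −£73B, Δdeposits = −£89B.
Δrequired reserves = 20% × −£89B = −£17.8B.
Δexcess reserves = Δreserves − Δrequired = −£73B − (−£17.8B) = -£55.2 billion.

-£55.2 billion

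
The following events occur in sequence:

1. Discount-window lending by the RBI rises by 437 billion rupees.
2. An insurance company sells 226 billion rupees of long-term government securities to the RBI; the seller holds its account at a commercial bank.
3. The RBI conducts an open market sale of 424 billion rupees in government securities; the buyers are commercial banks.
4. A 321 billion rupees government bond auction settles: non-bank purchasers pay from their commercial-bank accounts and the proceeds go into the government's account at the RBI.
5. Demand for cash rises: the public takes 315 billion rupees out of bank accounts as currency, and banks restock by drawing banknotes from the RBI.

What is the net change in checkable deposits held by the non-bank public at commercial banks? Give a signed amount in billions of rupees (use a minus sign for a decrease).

-410 billion

Discount-window loan 437 billion rupees: the counterparty is a bank, so public deposits are unchanged → 0.
Asset purchase (from non-banks) 226 billion rupees: non-bank counterparties' bank balances rise → +226B.
OMO sale (to banks) 424 billion rupees: the counterparty is a bank, so public deposits are unchanged → 0.
Government account inflow 321 billion rupees: non-bank counterparties' bank balances fall → −321B.
Currency withdrawal 315 billion rupees: non-bank counterparties' bank balances fall → −315B.
Net: 0 + 226 + 0 − 321 − 315 = -410 billion.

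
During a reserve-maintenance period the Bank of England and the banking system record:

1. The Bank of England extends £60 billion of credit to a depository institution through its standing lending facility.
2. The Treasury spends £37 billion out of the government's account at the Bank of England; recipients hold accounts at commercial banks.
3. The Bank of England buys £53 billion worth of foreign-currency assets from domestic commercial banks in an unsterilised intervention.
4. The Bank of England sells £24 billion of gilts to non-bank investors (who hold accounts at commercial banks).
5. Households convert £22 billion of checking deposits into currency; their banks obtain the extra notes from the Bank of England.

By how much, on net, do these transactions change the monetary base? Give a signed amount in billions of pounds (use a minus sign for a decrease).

+£126 billion

Discount-window loan £60 billion: Bank of England balance sheet expands → +£60B.
Government spending £37 billion: a non-base liability converts back to reserves → +£37B.
FX purchase £53 billion: Bank of England balance sheet expands → +£53B.
Asset sale (to non-banks) £24 billion: Bank of England balance sheet contracts → −£24B.
Currency withdrawal £22 billion: just a shift between currency and reserves — both are base money → 0.
Net: 60 + 37 + 53 − 24 + 0 = +£126 billion.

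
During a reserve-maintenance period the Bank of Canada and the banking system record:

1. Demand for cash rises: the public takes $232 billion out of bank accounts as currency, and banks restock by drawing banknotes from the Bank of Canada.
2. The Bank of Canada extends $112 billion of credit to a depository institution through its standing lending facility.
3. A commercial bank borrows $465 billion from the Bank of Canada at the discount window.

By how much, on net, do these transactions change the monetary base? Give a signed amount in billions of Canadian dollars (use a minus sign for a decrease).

+$577 billion

Currency withdrawal $232 billion: just a shift between currency and reserves — both are base money → 0.
Discount-window loan $112 billion: Bank of Canada balance sheet expands → +$112B.
Discount-window loan $465 billion: Bank of Canada balance sheet expands → +$465B.
Net: 0 + 112 + 465 = +$577 billion.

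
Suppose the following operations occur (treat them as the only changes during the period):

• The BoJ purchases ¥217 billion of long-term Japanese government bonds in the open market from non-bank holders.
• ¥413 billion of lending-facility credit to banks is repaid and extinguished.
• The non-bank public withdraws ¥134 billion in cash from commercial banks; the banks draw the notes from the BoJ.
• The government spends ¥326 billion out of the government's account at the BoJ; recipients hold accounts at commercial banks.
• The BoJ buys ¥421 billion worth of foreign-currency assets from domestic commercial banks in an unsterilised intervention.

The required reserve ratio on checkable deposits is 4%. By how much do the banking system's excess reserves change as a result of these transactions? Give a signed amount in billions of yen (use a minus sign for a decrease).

+¥400.64 billion

Asset purchase (from non-banks) ¥217 billion: reserves +¥217B, deposits +¥217B.
Discount-window repayment ¥413 billion: reserves −¥413B, deposits 0.
Currency withdrawal ¥134 billion: reserves −¥134B, deposits −¥134B.
Government spending ¥326 billion: reserves +¥326B, deposits +¥326B.
FX purchase ¥421 billion: reserves +¥421B, deposits 0.
Totals: Δreserves = +¥417B, Δdeposits = +¥409B.
Δrequired reserves = 4% × +¥409B = +¥16.36B.
Δexcess reserves = Δreserves − Δrequired = +¥417B − (+¥16.36B) = +¥400.64 billion.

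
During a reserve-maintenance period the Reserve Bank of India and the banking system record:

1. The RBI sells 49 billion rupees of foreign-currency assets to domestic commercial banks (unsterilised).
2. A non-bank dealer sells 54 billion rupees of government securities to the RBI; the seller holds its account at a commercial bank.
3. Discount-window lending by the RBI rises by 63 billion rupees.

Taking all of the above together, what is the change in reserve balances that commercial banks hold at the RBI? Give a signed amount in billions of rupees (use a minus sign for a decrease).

+68 billion

RBI balance sheet:
  Assets:      Securities +54B, Loans to banks +63B, Foreign assets −49B
  Liabilities: Bank reserves +68B
So the change in reserve balances that commercial banks hold at the RBI is +68 billion.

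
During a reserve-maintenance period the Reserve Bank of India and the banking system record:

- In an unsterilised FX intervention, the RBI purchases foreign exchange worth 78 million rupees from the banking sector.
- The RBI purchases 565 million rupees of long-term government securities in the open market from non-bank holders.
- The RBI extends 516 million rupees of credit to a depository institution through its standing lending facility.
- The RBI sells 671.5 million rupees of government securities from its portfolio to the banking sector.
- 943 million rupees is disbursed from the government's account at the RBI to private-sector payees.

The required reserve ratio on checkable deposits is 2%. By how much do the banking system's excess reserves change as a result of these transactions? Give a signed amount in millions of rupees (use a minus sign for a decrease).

+1400.34 million

FX purchase 78 million rupees: reserves +78M, deposits 0.
Asset purchase (from non-banks) 565 million rupees: reserves +565M, deposits +565M.
Discount-window loan 516 million rupees: reserves +516M, deposits 0.
OMO sale (to banks) 671.5 million rupees: reserves −671.5M, deposits 0.
Government spending 943 million rupees: reserves +943M, deposits +943M.
Totals: Δreserves = +1430.5M, Δdeposits = +1508M.
Δrequired reserves = 2% × +1508M = +30.16M.
Δexcess reserves = Δreserves − Δrequired = +1430.5M − (+30.16M) = +1400.34 million.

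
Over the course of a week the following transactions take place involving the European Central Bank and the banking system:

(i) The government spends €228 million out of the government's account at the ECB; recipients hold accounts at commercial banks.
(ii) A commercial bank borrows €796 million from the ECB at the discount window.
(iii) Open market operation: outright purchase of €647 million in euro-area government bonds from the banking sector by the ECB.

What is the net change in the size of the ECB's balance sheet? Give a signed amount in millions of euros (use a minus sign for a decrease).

+€1443 million

Government spending €228 million: only the composition of liabilities changes → 0.
Discount-window loan €796 million: an ECB asset is acquired → +€796M.
OMO purchase (from banks) €647 million: an ECB asset is acquired → +€647M.
Net: 0 + 796 + 647 = +€1443 million.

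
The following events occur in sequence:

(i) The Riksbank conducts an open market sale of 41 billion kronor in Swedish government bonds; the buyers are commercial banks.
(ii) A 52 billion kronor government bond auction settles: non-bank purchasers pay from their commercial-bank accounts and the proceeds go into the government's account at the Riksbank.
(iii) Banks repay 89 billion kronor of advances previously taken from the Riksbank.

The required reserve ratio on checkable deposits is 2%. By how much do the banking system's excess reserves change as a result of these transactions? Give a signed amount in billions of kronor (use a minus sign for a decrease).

-180.96 billion

OMO sale (to banks) 41 billion kronor: reserves −41B, deposits 0.
Government account inflow 52 billion kronor: reserves −52B, deposits −52B.
Discount-window repayment 89 billion kronor: reserves −89B, deposits 0.
Totals: Δreserves = −182B, Δdeposits = −52B.
Δrequired reserves = 2% × −52B = −1.04B.
Δexcess reserves = Δreserves − Δrequired = −182B − (−1.04B) = -180.96 billion.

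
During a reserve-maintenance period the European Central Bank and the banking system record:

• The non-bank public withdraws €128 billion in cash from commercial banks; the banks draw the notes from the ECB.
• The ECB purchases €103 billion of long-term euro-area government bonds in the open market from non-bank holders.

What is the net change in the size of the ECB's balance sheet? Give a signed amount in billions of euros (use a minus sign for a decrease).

+€103 billion

Currency withdrawal €128 billion: only the composition of liabilities changes → 0.
Asset purchase (from non-banks) €103 billion: an ECB asset is acquired → +€103B.
Net: 0 + 103 = +€103 billion.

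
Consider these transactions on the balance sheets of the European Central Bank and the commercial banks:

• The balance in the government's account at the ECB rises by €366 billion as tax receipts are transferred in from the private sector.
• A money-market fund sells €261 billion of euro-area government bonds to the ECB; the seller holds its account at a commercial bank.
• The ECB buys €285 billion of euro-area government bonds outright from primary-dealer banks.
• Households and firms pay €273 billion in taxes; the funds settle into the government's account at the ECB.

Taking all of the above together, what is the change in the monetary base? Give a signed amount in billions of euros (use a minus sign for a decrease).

-€93 billion

Government account inflow €366 billion: reserves shift to a non-base liability → −€366B.
Asset purchase (from non-banks) €261 billion: ECB balance sheet expands → +€261B.
OMO purchase (from banks) €285 billion: ECB balance sheet expands → +€285B.
Government account inflow €273 billion: reserves shift to a non-base liability → −€273B.
Net: −366 + 261 + 285 − 273 = -€93 billion.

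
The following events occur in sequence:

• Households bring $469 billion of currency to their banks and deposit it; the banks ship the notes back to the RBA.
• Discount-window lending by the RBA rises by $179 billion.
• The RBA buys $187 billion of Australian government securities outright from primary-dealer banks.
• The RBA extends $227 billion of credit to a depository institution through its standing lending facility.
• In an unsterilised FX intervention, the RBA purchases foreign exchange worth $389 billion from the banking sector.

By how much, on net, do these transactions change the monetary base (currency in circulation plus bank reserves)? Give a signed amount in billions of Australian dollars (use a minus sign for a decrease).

+$982 billion

RBA balance sheet:
  Assets:      Securities +$187B, Loans to banks +$406B, Foreign assets +$389B
  Liabilities: Bank reserves +$1451B, Currency in circulation −$469B
Commercial banking system:
  Assets:      Reserves at CB +$1451B, Securities −$187B, Foreign assets −$389B
  Liabilities: Checkable deposits +$469B, Borrowings from CB +$406B
Monetary base = currency + reserves: −$469B + (+$1451B) = +$982 billion.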